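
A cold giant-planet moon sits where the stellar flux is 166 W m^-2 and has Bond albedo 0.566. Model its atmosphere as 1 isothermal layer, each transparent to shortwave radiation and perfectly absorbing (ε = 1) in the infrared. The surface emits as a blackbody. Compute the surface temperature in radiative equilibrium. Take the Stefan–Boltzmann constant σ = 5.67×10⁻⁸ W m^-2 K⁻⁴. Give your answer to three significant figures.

159 kelvin

OLR = S(1−α)/4 = 18.01 W m^-2; the top layer radiates at T_e = 133.5 K.
With N = 1 opaque layers, T_s = (N+1)^(1/4)·T_e = 2^(1/4)·133.5 = 158.8 K.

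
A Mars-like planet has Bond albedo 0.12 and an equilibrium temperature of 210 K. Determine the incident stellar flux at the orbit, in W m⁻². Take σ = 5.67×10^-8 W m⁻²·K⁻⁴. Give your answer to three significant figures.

501 W m⁻²

Invert the energy balance for S: S = 4σT⁴/(1−α).
σT⁴ = 5.67×10⁻⁸·(210)⁴ = 110.3 W m⁻².
So S = 4×110.3/(1−0.12) = 501.2 W m⁻².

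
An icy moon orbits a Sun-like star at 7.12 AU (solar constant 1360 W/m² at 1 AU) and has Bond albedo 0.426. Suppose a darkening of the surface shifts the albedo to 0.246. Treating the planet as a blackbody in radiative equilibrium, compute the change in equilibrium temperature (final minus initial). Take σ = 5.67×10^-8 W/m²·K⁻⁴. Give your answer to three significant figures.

6.41 K

By the inverse-square law, S = 1360/7.12² = 26.83 W/m².
Initial: T₁ = [S(1−0.426)/(4σ)]^(1/4) = 90.77 K.
Final:   T₂ = [S(1−0.246)/(4σ)]^(1/4) = 97.18 K.
ΔT = T₂ − T₁ = 6.406 K.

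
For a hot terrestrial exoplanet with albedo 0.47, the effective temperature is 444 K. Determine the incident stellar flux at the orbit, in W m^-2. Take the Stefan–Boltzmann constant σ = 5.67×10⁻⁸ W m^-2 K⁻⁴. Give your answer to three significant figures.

16600 W m^-2

From S(1−α)/4 = σT⁴: S = 4σT⁴/(1−α).
The emitted flux is σT⁴ = 2204 W m^-2.
S = 4·2204/0.53 = 16630 W m^-2.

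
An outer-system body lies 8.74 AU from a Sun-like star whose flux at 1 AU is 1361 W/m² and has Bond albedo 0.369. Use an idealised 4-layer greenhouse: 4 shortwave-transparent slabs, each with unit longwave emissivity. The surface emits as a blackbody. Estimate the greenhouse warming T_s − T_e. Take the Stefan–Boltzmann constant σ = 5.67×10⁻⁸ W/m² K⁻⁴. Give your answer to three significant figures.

Irradiance scales as 1/d², so S = 1361 W/m² × (1/8.74)² = 17.82 W/m².
OLR = S(1−α)/4 = 2.811 W/m²; the top layer radiates at T_e = 83.91 K.
T_s = (N+1)^(1/4)·T_e = 125.5 K.
Warming: T_s − T_e = 41.56 K.

41.6 K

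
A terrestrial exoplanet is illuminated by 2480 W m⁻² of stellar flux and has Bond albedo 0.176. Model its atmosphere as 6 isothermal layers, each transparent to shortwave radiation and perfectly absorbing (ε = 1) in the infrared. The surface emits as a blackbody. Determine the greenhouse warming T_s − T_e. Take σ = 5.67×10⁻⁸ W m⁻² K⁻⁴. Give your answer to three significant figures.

193 kelvin

Top-of-atmosphere balance: σT_e⁴ = S(1−α)/4 = 510.9 W m⁻² → T_e = 308.1 K.
Surface: T_s = (7)^¼·T_e = 501.1 K.
So the greenhouse effect raises the surface by 501.1 − 308.1 = 193.0 K.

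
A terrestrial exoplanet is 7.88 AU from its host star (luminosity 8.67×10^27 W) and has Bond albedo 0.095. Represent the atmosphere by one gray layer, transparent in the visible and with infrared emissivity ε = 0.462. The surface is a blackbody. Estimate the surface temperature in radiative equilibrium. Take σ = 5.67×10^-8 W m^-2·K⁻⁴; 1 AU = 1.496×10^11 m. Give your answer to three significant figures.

d = 7.88 × 1.496×10^11 m = 1.179×10^12 m.
S = L/(4πd²) = 496.5 W m^-2.
Effective emission temperature (TOA balance): σT_e⁴ = S(1−α)/4 = 112.3 W m^-2 → T_e = 211.0 K.
For a single slab of emissivity ε, T_s⁴ = 2T_e⁴/(2−ε); thus T_s = 211.0·(1.3)^(1/4) = 225.3 K.

225 kelvin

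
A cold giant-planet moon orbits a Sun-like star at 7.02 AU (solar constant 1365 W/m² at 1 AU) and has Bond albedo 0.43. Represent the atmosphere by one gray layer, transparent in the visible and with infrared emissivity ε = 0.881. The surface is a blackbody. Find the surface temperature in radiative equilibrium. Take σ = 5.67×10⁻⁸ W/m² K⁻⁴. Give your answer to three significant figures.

Flux at the orbit: S = 1365/(7.02)² = 27.70 W/m².
At the top of the atmosphere, σT_e⁴ = S(1−α)/4 = 3.947 W/m², giving T_e = 91.34 K.
The surface balance (absorbed SW + ε·downward IR = σT_s⁴) with T_a⁴ = T_s⁴/2 reduces to T_s = T_e·[2/(2−ε)]^¼ = 105.6 K.

106 K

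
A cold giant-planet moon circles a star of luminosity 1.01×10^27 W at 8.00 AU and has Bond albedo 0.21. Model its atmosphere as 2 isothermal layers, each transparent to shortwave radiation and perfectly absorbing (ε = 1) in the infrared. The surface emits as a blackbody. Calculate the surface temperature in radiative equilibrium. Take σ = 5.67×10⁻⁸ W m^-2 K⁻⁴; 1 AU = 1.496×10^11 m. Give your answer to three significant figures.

156 K

Orbital distance: d = 8.00 AU = 1.197×10^12 m.
Spreading L over a sphere of radius d: S = 1.01×10^27/(4π·1.20×10^12²) = 56.11 W m^-2.
The effective emission temperature is T_e = [S(1−α)/(4σ)]^¼ = 118.2 K.
For an N-layer opaque stack, T_s⁴ = (N+1)T_e⁴, hence T_s = (3)^(1/4)×118.2 K = 155.6 K.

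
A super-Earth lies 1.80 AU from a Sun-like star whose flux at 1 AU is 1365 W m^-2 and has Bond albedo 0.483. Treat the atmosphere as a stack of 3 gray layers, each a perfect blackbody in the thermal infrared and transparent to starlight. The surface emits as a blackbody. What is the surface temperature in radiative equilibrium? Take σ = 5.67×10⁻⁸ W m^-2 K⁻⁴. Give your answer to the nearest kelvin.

249 kelvin

Flux at the orbit: S = 1365/(1.80)² = 421.3 W m^-2.
OLR = S(1−α)/4 = 54.45 W m^-2; the top layer radiates at T_e = 176.0 K.
Layer-by-layer balance gives σT_s⁴ = (N+1)σT_e⁴, so T_s = 4^¼·176.0 = 249.0 K.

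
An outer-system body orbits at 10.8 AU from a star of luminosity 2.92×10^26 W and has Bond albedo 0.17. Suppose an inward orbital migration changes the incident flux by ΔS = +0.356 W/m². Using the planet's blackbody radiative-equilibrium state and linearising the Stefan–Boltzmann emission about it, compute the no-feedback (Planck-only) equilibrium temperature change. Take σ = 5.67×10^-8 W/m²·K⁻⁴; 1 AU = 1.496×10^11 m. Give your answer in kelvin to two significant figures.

0.76 K

Orbital distance: d = 10.8 AU = 1.616×10^12 m.
S = L/(4πd²) = 8.901 W/m².
Unperturbed T_e = [8.901·(1−0.17)/(4σ)]^¼ = 75.55 K.
Only a fraction (1−α) is absorbed and it's spread over 4πR², so ΔF = (1−α)ΔS/4 = 0.07387 W/m².
Linearising σT⁴ gives d(σT⁴)/dT = 4σT_e³ = 0.09779 W/m² per K.
Hence the no-feedback warming is ΔF/(4σT_e³) = 0.755 K.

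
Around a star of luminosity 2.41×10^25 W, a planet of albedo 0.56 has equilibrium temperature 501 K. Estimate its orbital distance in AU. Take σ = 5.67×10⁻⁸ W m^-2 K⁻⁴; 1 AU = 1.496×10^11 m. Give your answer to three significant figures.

0.0514 AU

The flux needed for this T is 4σT⁴/(1−0.56) = 32470 W m^-2.
Then d = [L/(4πS)]^(1/2) = 7.685×10^9 m, i.e. 0.05137 AU.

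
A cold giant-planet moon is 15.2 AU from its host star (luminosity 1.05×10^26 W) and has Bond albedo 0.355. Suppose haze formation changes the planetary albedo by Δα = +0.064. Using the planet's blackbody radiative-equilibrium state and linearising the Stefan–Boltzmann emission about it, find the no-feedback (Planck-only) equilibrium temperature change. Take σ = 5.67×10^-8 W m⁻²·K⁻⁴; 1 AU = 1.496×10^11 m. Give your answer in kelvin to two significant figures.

Orbital distance: d = 15.2 AU = 2.274×10^12 m.
Spreading L over a sphere of radius d: S = 1.05×10^26/(4π·2.27×10^12²) = 1.616 W m⁻².
The baseline emission temperature is T_e = 46.30 K.
The change in absorbed flux is Δ[S(1−α)/4] = −SΔα/4 = -0.02586 W m⁻².
Linearising σT⁴ gives d(σT⁴)/dT = 4σT_e³ = 0.02251 W m⁻² per K.
So ΔT₀ = -0.02586/0.02251 = -1.15 K.

-1.1 kelvin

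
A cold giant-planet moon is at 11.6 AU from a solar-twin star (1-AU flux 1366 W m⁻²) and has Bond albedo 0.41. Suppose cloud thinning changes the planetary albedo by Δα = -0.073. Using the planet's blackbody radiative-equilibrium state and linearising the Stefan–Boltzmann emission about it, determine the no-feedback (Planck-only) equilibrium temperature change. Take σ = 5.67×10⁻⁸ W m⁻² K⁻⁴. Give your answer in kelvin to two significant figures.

Flux at the orbit: S = 1366/(11.6)² = 10.15 W m⁻².
Unperturbed T_e = [10.15·(1−0.41)/(4σ)]^¼ = 71.69 K.
ΔF = −(S/4)Δα = −(10.15/4)×(-0.073) = 0.1853 W m⁻².
The Planck feedback parameter is 4σT_e³ = 0.08355 W m⁻²/K.
So ΔT₀ = 0.1853/0.08355 = 2.22 K.

2.2 kelvin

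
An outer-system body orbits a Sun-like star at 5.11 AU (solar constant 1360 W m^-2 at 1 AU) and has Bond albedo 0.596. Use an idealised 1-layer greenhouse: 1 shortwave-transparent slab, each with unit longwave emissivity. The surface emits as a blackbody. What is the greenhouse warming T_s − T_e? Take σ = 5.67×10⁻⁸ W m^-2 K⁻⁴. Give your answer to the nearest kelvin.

Flux at the orbit: S = 1360/(5.11)² = 52.08 W m^-2.
Top-of-atmosphere balance: σT_e⁴ = S(1−α)/4 = 5.260 W m^-2 → T_e = 98.14 K.
Surface: T_s = (2)^¼·T_e = 116.7 K.
Warming: T_s − T_e = 18.57 K.

19 kelvin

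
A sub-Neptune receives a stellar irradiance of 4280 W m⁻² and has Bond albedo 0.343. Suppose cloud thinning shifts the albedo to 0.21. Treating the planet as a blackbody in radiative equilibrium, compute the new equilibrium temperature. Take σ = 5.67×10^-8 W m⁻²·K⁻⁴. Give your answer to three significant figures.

349 kelvin

With the new albedo, S(1−α₂)/4 = 845.3 W m⁻², so T₂ = 349.4 K.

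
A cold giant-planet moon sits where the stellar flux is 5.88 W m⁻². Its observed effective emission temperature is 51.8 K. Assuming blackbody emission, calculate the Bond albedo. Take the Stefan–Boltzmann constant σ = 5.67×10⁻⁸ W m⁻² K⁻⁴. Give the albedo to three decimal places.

0.722

Energy balance: S(1−α)/4 = σT⁴, so 1−α = 4σT⁴/S.
4σT⁴ = 4·5.67×10⁻⁸·(51.8)⁴ = 1.633 W m⁻².
1−α = 1.633/5.880 = 0.2777, so α = 0.7223.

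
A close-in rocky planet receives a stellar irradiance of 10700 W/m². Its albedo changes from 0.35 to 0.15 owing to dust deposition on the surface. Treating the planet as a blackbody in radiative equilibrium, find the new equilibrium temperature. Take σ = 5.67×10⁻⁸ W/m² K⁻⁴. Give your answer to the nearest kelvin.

With the new albedo, S(1−α₂)/4 = 2274 W/m², so T₂ = 447.5 K.

447 kelvin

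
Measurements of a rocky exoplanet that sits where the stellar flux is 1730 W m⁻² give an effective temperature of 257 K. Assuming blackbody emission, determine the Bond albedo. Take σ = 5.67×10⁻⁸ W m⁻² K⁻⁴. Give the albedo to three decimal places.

0.428

From σT⁴ = S(1−α)/4 we invert for α: 1−α = 4σT⁴/S.
4σT⁴ = 4·5.67×10⁻⁸·(257)⁴ = 989.4 W m⁻².
1−α = 989.4/1730 = 0.5719, so α = 0.4281.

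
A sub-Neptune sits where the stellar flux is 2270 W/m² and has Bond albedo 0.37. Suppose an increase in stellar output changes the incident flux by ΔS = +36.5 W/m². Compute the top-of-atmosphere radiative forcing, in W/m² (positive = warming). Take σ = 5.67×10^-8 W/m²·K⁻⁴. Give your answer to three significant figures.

TOA radiative forcing: ΔF = (1−α)ΔS/4 = 0.63·(+36.5)/4 = 5.749 W/m².

5.75 W/m²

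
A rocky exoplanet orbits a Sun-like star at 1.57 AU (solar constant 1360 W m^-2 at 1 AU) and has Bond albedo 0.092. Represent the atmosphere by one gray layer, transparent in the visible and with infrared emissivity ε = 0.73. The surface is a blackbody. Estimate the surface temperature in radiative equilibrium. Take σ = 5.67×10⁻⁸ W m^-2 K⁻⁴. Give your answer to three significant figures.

243 kelvin

Flux at the orbit: S = 1360/(1.57)² = 551.7 W m^-2.
At the top of the atmosphere, σT_e⁴ = S(1−α)/4 = 125.2 W m^-2, giving T_e = 216.8 K.
The surface balance (absorbed SW + ε·downward IR = σT_s⁴) with T_a⁴ = T_s⁴/2 reduces to T_s = T_e·[2/(2−ε)]^¼ = 242.9 K.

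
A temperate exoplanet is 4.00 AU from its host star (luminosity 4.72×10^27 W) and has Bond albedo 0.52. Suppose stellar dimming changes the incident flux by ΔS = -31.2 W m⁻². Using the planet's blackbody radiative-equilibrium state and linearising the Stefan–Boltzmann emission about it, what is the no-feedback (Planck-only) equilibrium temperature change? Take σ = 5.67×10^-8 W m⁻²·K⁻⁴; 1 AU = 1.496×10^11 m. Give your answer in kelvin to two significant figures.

-1.6 K

Orbital distance: d = 4.00 AU = 5.984×10^11 m.
S = L/(4πd²) = 1049 W m⁻².
Unperturbed T_e = [1049·(1−0.52)/(4σ)]^¼ = 217.1 K.
TOA radiative forcing: ΔF = (1−α)ΔS/4 = 0.48·(-31.2)/4 = -3.744 W m⁻².
Planck response: λ_P = 4σT_e³ = 4·5.67×10⁻⁸·(217.1)³ = 2.320 W m⁻²/K.
So ΔT₀ = -3.744/2.320 = -1.61 K.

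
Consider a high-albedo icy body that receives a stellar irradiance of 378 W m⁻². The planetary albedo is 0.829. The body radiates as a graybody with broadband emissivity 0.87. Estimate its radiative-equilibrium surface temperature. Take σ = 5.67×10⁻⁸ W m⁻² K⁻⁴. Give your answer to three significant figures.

135 kelvin

Averaging over the sphere, the absorbed flux is S(1−α)/4 = 16.16 W m⁻².
Radiative balance εσT⁴ = 16.16 gives T = [16.16/(0.87·σ)]^(1/4) = 134.5 K.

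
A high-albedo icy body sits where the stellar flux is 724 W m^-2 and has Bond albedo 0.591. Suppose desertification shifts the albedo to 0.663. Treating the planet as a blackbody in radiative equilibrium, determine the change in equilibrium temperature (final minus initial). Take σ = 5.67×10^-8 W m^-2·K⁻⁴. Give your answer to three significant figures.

Initial: T₁ = [S(1−0.591)/(4σ)]^(1/4) = 190.1 K.
After:  T₂ = [724.0·0.337/(4σ)]^(1/4) = 181.1 K.
Change: 181.1 − 190.1 = -8.983 K.

-8.98 kelvin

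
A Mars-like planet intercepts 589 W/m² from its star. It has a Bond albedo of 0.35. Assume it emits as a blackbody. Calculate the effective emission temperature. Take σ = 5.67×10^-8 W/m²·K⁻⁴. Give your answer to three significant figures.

203 K

The planet absorbs (1−α)S over its disc πR² and re-emits over 4πR², so the mean absorbed flux is (1−0.35)·589.0/4 = 95.71 W/m².
In equilibrium σT⁴ equals this, so T = 202.7 K.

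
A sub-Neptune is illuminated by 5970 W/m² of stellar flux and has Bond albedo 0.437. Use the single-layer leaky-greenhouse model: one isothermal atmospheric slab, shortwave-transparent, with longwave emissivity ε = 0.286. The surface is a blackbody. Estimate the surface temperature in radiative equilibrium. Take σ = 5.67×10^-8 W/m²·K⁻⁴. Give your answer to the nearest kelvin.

The planet radiates to space at T_e = [S(1−α)/(4σ)]^(1/4) = 348.9 K.
For a single slab of emissivity ε, T_s⁴ = 2T_e⁴/(2−ε); thus T_s = 348.9·(1.167)^(1/4) = 362.6 K.

363 K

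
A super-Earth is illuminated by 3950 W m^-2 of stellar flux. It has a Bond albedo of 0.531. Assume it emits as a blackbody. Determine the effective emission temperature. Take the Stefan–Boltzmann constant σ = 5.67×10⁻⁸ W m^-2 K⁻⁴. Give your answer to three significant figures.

The planet absorbs (1−α)S over its disc πR² and re-emits over 4πR², so the mean absorbed flux is (1−0.531)·3950/4 = 463.1 W m^-2.
In equilibrium σT⁴ equals this, so T = 300.6 K.

301 K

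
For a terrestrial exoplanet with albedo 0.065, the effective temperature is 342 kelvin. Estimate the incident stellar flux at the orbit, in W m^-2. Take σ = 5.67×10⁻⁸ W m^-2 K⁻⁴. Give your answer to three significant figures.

3320 W m^-2

From S(1−α)/4 = σT⁴: S = 4σT⁴/(1−α).
The emitted flux is σT⁴ = 775.7 W m^-2.
S = 4·775.7/0.935 = 3318 W m^-2.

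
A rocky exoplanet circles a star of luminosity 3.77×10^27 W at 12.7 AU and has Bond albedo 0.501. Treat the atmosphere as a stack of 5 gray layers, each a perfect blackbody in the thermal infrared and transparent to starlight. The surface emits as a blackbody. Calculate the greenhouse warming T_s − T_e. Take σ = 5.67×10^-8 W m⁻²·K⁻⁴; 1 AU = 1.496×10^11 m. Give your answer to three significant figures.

d = 12.7 × 1.496×10^11 m = 1.900×10^12 m.
S = L/(4πd²) = 83.11 W m⁻².
OLR = S(1−α)/4 = 10.37 W m⁻²; the top layer radiates at T_e = 116.3 K.
T_s = (N+1)^(1/4)·T_e = 182.0 K.
So the greenhouse effect raises the surface by 182.0 − 116.3 = 65.71 K.

65.7 K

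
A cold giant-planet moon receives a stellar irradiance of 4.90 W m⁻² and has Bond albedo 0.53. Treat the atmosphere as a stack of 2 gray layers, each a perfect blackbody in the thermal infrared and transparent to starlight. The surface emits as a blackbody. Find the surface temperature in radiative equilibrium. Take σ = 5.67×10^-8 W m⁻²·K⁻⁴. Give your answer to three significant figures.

74.3 kelvin

OLR = S(1−α)/4 = 0.5757 W m⁻²; the top layer radiates at T_e = 56.45 K.
With N = 2 opaque layers, T_s = (N+1)^(1/4)·T_e = 3^(1/4)·56.45 = 74.29 K.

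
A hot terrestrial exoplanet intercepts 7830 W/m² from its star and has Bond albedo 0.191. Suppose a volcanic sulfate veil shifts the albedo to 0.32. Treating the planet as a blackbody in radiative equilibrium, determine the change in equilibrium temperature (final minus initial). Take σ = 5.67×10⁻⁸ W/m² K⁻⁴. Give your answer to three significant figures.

Initial: T₁ = [S(1−0.191)/(4σ)]^(1/4) = 408.8 K.
With α = 0.32, T₂ = 391.4 K.
ΔT = T₂ − T₁ = -17.37 K.

-17.4 kelvin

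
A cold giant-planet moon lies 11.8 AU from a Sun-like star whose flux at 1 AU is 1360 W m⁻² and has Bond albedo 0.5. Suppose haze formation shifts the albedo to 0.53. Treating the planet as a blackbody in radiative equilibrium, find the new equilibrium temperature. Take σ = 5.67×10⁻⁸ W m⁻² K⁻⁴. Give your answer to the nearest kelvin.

Flux at the orbit: S = 1360/(11.8)² = 9.767 W m⁻².
T₂ = [S(1−α₂)/(4σ)]^(1/4) = [9.767·0.47/(4σ)]^(1/4) = 67.07 K.

67 kelvin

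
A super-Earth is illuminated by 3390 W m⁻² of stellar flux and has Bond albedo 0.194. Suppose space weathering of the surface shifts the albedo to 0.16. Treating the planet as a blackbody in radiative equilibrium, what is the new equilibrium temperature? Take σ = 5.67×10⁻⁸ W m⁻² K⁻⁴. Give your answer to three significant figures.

335 kelvin

With the new albedo, S(1−α₂)/4 = 711.9 W m⁻², so T₂ = 334.7 K.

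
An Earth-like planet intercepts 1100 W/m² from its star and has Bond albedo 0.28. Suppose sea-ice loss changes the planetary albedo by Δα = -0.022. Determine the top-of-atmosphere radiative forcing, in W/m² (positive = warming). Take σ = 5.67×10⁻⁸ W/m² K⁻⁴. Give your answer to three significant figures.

6.05 W/m²

TOA radiative forcing: ΔF = −S·Δα/4 = −1100·(-0.022)/4 = 6.050 W/m².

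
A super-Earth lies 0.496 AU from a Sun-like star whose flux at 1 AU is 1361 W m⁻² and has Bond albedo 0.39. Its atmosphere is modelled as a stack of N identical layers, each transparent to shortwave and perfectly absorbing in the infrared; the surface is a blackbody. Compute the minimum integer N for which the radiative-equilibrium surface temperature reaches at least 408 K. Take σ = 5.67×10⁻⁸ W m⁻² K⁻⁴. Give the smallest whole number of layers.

By the inverse-square law, S = 1361/0.496² = 5532 W m⁻².
Top-of-atmosphere balance: σT_e⁴ = S(1−α)/4 = 843.7 W m⁻² → T_e = 349.3 K.
Need (N+1)T_e⁴ ≥ T_s⁴, i.e. N+1 ≥ (408/349.3)⁴ = 1.862.
The minimum whole number is N = 1.

1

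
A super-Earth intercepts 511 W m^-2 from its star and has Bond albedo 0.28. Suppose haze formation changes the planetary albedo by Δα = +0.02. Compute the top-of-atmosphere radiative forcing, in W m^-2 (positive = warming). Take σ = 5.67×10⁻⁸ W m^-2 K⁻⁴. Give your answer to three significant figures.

ΔF = −(S/4)Δα = −(511.0/4)×(+0.02) = -2.555 W m^-2.

-2.56 W m^-2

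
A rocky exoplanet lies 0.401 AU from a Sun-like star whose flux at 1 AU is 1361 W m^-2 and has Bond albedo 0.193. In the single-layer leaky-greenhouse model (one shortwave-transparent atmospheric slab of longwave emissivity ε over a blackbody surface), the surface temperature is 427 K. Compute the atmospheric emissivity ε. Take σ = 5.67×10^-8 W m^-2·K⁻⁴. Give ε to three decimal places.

Flux at the orbit: S = 1361/(0.401)² = 8464 W m^-2.
TOA balance gives T_e = 416.6 K.
Inverting T_s⁴ = 2T_e⁴/(2−ε): (T_e/T_s)⁴ = 0.9059, so ε = 2(1 − 0.9059) = 0.1882.

0.188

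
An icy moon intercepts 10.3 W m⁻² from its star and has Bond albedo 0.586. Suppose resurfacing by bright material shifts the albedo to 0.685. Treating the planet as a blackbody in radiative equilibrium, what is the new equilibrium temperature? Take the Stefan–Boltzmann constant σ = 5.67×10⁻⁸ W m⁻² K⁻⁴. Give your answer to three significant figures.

61.5 K

New equilibrium: T₂ = [(1−0.685)·10.30/(4σ)]^(1/4) = 61.50 K.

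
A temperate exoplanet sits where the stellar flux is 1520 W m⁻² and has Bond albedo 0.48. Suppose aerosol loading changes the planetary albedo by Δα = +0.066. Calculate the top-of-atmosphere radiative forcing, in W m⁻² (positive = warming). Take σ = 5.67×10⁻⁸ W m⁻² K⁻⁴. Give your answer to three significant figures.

-25.1 W m⁻²

The change in absorbed flux is Δ[S(1−α)/4] = −SΔα/4 = -25.08 W m⁻².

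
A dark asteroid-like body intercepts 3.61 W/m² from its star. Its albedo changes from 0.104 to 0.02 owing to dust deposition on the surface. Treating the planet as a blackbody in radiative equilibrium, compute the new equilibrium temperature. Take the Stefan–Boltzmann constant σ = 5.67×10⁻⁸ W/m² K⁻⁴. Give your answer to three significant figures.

With the new albedo, S(1−α₂)/4 = 0.8844 W/m², so T₂ = 62.85 K.

62.8 kelvin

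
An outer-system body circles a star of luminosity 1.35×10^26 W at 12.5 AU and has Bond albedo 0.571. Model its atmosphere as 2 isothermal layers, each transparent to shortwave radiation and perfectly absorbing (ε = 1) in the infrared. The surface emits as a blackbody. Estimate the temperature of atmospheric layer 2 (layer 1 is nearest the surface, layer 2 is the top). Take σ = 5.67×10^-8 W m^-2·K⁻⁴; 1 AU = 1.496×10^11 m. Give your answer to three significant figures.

Orbital distance: d = 12.5 AU = 1.870×10^12 m.
S = L/(4πd²) = 3.072 W m^-2.
Top-of-atmosphere balance: σT_e⁴ = S(1−α)/4 = 0.3295 W m^-2 → T_e = 49.10 K.
In the N-layer model, layer k (counted from the surface) has T_k = (N+1−k)^(1/4)·T_e.
With k = 2: T_2 = (2+1−2)^¼·49.10 K = 49.10 K.

49.1 K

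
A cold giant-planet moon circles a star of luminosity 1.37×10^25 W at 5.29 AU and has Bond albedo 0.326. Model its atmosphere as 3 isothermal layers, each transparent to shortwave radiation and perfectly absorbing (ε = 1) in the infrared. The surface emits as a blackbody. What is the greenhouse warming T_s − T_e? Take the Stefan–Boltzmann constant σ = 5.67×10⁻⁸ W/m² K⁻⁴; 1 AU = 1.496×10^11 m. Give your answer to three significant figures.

19.8 K

d = 5.29 × 1.496×10^11 m = 7.914×10^11 m.
S = L/(4πd²) = 1.741 W/m².
The effective emission temperature is T_e = [S(1−α)/(4σ)]^¼ = 47.69 K.
Surface: T_s = (4)^¼·T_e = 67.45 K.
So the greenhouse effect raises the surface by 67.45 − 47.69 = 19.75 K.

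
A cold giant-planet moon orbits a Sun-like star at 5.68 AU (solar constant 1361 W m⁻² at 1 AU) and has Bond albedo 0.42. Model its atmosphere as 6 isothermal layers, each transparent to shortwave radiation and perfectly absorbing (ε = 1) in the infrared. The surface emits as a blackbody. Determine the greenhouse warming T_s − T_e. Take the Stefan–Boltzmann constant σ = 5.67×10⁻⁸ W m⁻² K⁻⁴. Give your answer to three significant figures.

Irradiance scales as 1/d², so S = 1361 W m⁻² × (1/5.68)² = 42.19 W m⁻².
The effective emission temperature is T_e = [S(1−α)/(4σ)]^¼ = 101.9 K.
T_s = (N+1)^(1/4)·T_e = 165.8 K.
So the greenhouse effect raises the surface by 165.8 − 101.9 = 63.86 K.

63.9 kelvin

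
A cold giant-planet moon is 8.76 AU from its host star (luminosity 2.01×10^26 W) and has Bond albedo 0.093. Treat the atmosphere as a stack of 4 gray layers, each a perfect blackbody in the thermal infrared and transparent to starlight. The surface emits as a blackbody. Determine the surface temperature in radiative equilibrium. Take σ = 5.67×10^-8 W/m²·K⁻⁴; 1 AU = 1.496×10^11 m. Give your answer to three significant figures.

d = 8.76 × 1.496×10^11 m = 1.310×10^12 m.
S = L/(4πd²) = 9.314 W/m².
Top-of-atmosphere balance: σT_e⁴ = S(1−α)/4 = 2.112 W/m² → T_e = 78.12 K.
Layer-by-layer balance gives σT_s⁴ = (N+1)σT_e⁴, so T_s = 5^¼·78.12 = 116.8 K.

117 K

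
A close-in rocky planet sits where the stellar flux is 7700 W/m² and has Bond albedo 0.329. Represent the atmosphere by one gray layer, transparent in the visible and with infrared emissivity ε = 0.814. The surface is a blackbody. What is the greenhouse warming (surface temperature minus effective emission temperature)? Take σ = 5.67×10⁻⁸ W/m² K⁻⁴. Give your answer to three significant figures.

54.2 K

Effective emission temperature (TOA balance): σT_e⁴ = S(1−α)/4 = 1292 W/m² → T_e = 388.5 K.
The surface balance (absorbed SW + ε·downward IR = σT_s⁴) with T_a⁴ = T_s⁴/2 reduces to T_s = T_e·[2/(2−ε)]^¼ = 442.7 K.
The atmosphere warms the surface by 54.22 K.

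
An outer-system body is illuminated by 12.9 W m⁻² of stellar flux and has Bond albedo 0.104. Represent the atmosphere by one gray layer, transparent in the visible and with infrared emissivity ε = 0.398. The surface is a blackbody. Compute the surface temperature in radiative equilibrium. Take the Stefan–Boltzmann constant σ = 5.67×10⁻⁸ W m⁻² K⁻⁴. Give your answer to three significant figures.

89.3 K

The planet radiates to space at T_e = [S(1−α)/(4σ)]^(1/4) = 84.49 K.
The surface balance (absorbed SW + ε·downward IR = σT_s⁴) with T_a⁴ = T_s⁴/2 reduces to T_s = T_e·[2/(2−ε)]^¼ = 89.31 K.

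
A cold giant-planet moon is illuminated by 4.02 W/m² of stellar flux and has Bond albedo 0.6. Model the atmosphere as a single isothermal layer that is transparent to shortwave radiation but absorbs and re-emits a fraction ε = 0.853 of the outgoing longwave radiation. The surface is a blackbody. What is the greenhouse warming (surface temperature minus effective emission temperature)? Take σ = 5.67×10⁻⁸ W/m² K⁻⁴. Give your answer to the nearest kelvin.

The planet radiates to space at T_e = [S(1−α)/(4σ)]^(1/4) = 51.60 K.
Surface balance with a leaky layer gives σT_s⁴ = σT_e⁴·2/(2−ε), so T_s = T_e·[2/(2−0.853)]^(1/4) = 59.30 K.
T_s − T_e = 59.30 − 51.60 = 7.695 K.

8 K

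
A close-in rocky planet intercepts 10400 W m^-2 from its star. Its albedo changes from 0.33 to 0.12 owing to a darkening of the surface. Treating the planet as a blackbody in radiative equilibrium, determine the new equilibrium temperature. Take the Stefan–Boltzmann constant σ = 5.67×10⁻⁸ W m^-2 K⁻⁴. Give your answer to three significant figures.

T₂ = [S(1−α₂)/(4σ)]^(1/4) = [10400·0.88/(4σ)]^(1/4) = 448.2 K.

448 kelvin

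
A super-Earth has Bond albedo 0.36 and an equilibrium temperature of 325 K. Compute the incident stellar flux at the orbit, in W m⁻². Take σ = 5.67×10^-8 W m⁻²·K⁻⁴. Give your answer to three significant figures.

3950 W m⁻²

Invert the energy balance for S: S = 4σT⁴/(1−α).
The emitted flux is σT⁴ = 632.6 W m⁻².
So S = 4×632.6/(1−0.36) = 3954 W m⁻².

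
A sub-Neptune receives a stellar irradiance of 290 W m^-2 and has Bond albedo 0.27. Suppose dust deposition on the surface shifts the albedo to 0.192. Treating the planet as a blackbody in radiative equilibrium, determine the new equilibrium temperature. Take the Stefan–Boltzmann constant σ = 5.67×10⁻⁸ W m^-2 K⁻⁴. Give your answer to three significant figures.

New equilibrium: T₂ = [(1−0.192)·290.0/(4σ)]^(1/4) = 179.3 K.

179 kelvin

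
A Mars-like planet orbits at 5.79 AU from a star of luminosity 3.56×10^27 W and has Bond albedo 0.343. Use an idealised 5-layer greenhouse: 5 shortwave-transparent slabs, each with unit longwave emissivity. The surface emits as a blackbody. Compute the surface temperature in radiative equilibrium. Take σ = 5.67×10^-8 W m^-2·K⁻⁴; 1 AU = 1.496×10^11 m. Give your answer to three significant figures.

Orbital distance: d = 5.79 AU = 8.662×10^11 m.
Spreading L over a sphere of radius d: S = 3.56×10^27/(4π·8.66×10^11²) = 377.6 W m^-2.
OLR = S(1−α)/4 = 62.02 W m^-2; the top layer radiates at T_e = 181.9 K.
Layer-by-layer balance gives σT_s⁴ = (N+1)σT_e⁴, so T_s = 6^¼·181.9 = 284.6 K.

285 K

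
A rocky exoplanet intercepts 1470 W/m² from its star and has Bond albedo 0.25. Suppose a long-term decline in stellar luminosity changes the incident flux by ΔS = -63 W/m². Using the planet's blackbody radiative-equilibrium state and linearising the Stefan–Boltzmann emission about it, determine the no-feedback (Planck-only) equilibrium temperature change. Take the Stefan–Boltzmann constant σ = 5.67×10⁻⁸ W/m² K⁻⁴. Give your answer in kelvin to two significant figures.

Reference equilibrium: T_e = [S(1−α)/(4σ)]^(1/4) = 264.0 K.
TOA radiative forcing: ΔF = (1−α)ΔS/4 = 0.75·(-63)/4 = -11.81 W/m².
The Planck feedback parameter is 4σT_e³ = 4.175 W/m²/K.
ΔT₀ = ΔF/λ_P = -11.81/4.175 = -2.83 K.

-2.8 K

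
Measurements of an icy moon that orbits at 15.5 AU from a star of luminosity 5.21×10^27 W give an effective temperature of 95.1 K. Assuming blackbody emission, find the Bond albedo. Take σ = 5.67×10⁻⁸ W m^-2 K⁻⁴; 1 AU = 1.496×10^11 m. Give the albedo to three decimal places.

0.759

Orbital distance: d = 15.5 AU = 2.319×10^12 m.
S = L/(4πd²) = 77.11 W m^-2.
From σT⁴ = S(1−α)/4 we invert for α: 1−α = 4σT⁴/S.
4σT⁴ = 4·5.67×10⁻⁸·(95.1)⁴ = 18.55 W m^-2.
Hence α = 1 − 18.55/77.11 = 0.7594.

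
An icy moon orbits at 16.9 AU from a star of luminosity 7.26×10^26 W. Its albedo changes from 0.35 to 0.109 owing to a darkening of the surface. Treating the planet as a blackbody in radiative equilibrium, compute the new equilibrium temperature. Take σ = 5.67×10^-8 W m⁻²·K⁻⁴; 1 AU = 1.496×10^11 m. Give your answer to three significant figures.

77.2 K

Orbital distance: d = 16.9 AU = 2.528×10^12 m.
S = L/(4πd²) = 9.038 W m⁻².
With the new albedo, S(1−α₂)/4 = 2.013 W m⁻², so T₂ = 77.19 K.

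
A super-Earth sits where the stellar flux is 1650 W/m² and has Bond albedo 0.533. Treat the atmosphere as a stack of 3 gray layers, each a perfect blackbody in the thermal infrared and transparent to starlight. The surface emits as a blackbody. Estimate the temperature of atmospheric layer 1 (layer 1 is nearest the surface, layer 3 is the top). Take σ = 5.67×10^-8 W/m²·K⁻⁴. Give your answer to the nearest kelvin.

OLR = S(1−α)/4 = 192.6 W/m²; the top layer radiates at T_e = 241.4 K.
In the N-layer model, layer k (counted from the surface) has T_k = (N+1−k)^(1/4)·T_e.
T_1 = (3)^(1/4)·241.4 = 317.7 K.

318 K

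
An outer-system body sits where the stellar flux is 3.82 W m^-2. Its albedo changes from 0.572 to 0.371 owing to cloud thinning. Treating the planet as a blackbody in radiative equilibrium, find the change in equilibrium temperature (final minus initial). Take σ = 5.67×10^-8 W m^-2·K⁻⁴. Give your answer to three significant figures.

5.24 K

Before: T₁ = [3.820·0.428/(4σ)]^(1/4) = 51.82 K.
Final:   T₂ = [S(1−0.371)/(4σ)]^(1/4) = 57.05 K.
Change: 57.05 − 51.82 = 5.235 K.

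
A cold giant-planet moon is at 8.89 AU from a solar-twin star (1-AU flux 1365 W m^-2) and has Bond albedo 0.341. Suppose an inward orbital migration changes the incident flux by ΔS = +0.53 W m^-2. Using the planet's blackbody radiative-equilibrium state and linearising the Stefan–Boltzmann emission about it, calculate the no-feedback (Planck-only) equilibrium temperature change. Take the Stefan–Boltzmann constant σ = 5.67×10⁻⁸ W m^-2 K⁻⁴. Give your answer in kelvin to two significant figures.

Irradiance scales as 1/d², so S = 1365 W m^-2 × (1/8.89)² = 17.27 W m^-2.
Unperturbed T_e = [17.27·(1−0.341)/(4σ)]^¼ = 84.17 K.
Only a fraction (1−α) is absorbed and it's spread over 4πR², so ΔF = (1−α)ΔS/4 = 0.08732 W m^-2.
Planck response: λ_P = 4σT_e³ = 4·5.67×10⁻⁸·(84.17)³ = 0.1352 W m^-2/K.
So ΔT₀ = 0.08732/0.1352 = 0.646 K.

0.65 kelvin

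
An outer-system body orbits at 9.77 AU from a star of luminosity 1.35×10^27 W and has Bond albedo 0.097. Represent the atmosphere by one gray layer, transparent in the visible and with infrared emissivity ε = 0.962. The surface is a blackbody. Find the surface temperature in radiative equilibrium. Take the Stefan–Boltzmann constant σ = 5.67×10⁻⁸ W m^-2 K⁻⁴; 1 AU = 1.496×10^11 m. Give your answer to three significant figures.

140 kelvin

Orbital distance: d = 9.77 AU = 1.462×10^12 m.
Spreading L over a sphere of radius d: S = 1.35×10^27/(4π·1.46×10^12²) = 50.29 W m^-2.
The planet radiates to space at T_e = [S(1−α)/(4σ)]^(1/4) = 119.0 K.
The surface balance (absorbed SW + ε·downward IR = σT_s⁴) with T_a⁴ = T_s⁴/2 reduces to T_s = T_e·[2/(2−ε)]^¼ = 140.1 K.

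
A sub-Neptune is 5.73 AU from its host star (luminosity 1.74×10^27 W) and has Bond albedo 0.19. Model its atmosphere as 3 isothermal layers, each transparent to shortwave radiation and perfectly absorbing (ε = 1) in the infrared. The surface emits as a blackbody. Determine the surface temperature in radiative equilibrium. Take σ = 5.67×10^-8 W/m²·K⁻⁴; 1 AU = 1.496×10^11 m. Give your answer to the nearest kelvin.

228 kelvin

d = 5.73 × 1.496×10^11 m = 8.572×10^11 m.
Flux at the orbit: S = L/(4πd²) = 1.74×10^27/(4π·(8.57×10^11)²) = 188.4 W/m².
OLR = S(1−α)/4 = 38.16 W/m²; the top layer radiates at T_e = 161.1 K.
Layer-by-layer balance gives σT_s⁴ = (N+1)σT_e⁴, so T_s = 4^¼·161.1 = 227.8 K.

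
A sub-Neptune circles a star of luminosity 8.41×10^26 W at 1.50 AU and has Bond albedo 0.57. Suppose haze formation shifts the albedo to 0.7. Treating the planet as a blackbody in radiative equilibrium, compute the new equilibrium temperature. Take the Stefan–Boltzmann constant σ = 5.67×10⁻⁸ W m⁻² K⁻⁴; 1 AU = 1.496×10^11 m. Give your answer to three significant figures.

205 K

Orbital distance: d = 1.50 AU = 2.244×10^11 m.
Flux at the orbit: S = L/(4πd²) = 8.41×10^26/(4π·(2.24×10^11)²) = 1329 W m⁻².
New equilibrium: T₂ = [(1−0.7)·1329/(4σ)]^(1/4) = 204.8 K.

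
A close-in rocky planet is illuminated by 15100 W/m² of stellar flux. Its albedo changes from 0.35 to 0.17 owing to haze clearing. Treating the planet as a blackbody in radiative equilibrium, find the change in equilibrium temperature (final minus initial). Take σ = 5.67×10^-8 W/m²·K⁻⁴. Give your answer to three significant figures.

Initial: T₁ = [S(1−0.35)/(4σ)]^(1/4) = 456.1 K.
After:  T₂ = [15100·0.83/(4σ)]^(1/4) = 484.8 K.
Change: 484.8 − 456.1 = 28.74 K.

28.7 kelvin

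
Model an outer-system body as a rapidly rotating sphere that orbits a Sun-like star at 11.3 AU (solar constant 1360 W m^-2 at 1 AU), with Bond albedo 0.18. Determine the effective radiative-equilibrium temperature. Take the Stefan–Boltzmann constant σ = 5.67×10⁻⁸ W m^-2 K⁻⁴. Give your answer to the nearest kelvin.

79 K

Flux at the orbit: S = 1360/(11.3)² = 10.65 W m^-2.
Averaging over the sphere, the absorbed flux is S(1−α)/4 = 2.183 W m^-2.
In equilibrium σT⁴ equals this, so T = 78.77 K.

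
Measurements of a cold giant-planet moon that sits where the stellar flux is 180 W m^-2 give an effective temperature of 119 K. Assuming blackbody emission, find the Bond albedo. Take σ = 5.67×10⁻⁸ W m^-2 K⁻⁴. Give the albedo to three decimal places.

Energy balance: S(1−α)/4 = σT⁴, so 1−α = 4σT⁴/S.
4σT⁴ = 4·5.67×10⁻⁸·(119)⁴ = 45.48 W m^-2.
1−α = 45.48/180.0 = 0.2527, so α = 0.7473.

0.747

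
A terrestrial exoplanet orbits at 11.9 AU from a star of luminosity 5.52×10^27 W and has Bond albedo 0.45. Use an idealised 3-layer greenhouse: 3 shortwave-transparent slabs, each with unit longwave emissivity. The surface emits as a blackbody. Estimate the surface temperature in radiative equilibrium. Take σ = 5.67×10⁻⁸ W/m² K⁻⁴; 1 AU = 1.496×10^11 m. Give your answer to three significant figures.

191 K

Orbital distance: d = 11.9 AU = 1.780×10^12 m.
Flux at the orbit: S = L/(4πd²) = 5.52×10^27/(4π·(1.78×10^12)²) = 138.6 W/m².
Top-of-atmosphere balance: σT_e⁴ = S(1−α)/4 = 19.06 W/m² → T_e = 135.4 K.
With N = 3 opaque layers, T_s = (N+1)^(1/4)·T_e = 4^(1/4)·135.4 = 191.5 K.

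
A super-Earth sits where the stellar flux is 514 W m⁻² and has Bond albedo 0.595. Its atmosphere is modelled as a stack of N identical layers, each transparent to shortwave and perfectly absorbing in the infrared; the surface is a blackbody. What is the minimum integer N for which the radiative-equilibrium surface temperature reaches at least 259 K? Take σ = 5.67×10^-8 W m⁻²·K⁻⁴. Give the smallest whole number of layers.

OLR = S(1−α)/4 = 52.04 W m⁻²; the top layer radiates at T_e = 174.1 K.
T_s = (N+1)^(1/4)·T_e ≥ 259 K requires N+1 ≥ (T_s/T_e)⁴ = (259/174.1)⁴ = 4.903.
The minimum whole number is N = 4.

4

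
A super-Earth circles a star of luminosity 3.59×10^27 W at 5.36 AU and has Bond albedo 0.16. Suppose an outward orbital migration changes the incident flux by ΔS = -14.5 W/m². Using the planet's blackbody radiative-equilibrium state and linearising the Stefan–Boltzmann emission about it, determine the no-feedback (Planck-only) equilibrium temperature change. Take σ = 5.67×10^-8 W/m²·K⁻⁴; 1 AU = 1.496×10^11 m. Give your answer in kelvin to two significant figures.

Orbital distance: d = 5.36 AU = 8.019×10^11 m.
S = L/(4πd²) = 444.3 W/m².
Reference equilibrium: T_e = [S(1−α)/(4σ)]^(1/4) = 201.4 K.
TOA radiative forcing: ΔF = (1−α)ΔS/4 = 0.84·(-14.5)/4 = -3.045 W/m².
Planck response: λ_P = 4σT_e³ = 4·5.67×10⁻⁸·(201.4)³ = 1.853 W/m²/K.
So ΔT₀ = -3.045/1.853 = -1.64 K.

-1.6 K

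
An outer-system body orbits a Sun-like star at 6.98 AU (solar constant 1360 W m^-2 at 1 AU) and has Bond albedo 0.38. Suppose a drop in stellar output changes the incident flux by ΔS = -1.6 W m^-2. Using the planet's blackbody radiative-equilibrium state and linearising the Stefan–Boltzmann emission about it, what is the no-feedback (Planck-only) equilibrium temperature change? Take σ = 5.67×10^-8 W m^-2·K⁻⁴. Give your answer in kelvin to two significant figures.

-1.3 K

Irradiance scales as 1/d², so S = 1360 W m^-2 × (1/6.98)² = 27.91 W m^-2.
Reference equilibrium: T_e = [S(1−α)/(4σ)]^(1/4) = 93.46 K.
Only a fraction (1−α) is absorbed and it's spread over 4πR², so ΔF = (1−α)ΔS/4 = -0.2480 W m^-2.
The Planck feedback parameter is 4σT_e³ = 0.1852 W m^-2/K.
ΔT₀ = ΔF/λ_P = -0.2480/0.1852 = -1.34 K.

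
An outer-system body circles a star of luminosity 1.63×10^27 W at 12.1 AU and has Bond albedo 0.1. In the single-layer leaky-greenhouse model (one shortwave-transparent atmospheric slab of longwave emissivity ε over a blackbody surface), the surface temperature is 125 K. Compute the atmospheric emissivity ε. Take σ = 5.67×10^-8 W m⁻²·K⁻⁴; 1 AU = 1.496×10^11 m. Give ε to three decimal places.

d = 12.1 × 1.496×10^11 m = 1.810×10^12 m.
S = L/(4πd²) = 39.59 W m⁻².
Effective temperature: T_e = [S(1−α)/(4σ)]^(1/4) = 112.0 K.
Since (2−ε)/2 = (T_e/T_s)⁴ = 0.6434, ε = 0.7131.

0.713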